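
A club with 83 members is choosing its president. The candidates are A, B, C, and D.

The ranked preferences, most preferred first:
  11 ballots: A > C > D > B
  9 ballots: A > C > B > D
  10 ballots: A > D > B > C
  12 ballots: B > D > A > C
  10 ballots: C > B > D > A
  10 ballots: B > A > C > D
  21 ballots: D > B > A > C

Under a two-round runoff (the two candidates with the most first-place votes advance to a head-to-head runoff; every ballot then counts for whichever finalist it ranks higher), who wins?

Round 1 first-place votes: A 30, B 22, C 10, D 21. A and B advance.
Runoff: A is ranked above B on 30 ballots, B above A on 53.

B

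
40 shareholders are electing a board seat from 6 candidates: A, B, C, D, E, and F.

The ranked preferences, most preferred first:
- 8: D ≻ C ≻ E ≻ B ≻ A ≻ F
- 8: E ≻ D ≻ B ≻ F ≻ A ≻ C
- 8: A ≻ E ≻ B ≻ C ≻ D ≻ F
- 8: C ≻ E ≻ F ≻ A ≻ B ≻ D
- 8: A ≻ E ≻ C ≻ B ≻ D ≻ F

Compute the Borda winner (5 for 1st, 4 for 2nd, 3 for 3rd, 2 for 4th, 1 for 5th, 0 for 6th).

E

A: 8×1 + 8×1 + 8×5 + 8×2 + 8×5 = 112
B: 8×2 + 8×3 + 8×3 + 8×1 + 8×2 = 88
C: 8×4 + 8×0 + 8×2 + 8×5 + 8×3 = 112
D: 8×5 + 8×4 + 8×1 + 8×0 + 8×1 = 88
E: 8×3 + 8×5 + 8×4 + 8×4 + 8×4 = 160
F: 8×0 + 8×2 + 8×0 + 8×3 + 8×0 = 40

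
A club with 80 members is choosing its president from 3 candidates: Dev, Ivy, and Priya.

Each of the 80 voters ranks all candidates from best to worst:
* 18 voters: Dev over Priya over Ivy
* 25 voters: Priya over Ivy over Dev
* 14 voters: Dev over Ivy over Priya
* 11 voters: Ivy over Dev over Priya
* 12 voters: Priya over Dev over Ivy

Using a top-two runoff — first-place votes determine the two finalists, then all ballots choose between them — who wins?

Dev

Round 1 first-place votes: Dev 32, Ivy 11, Priya 37. Priya and Dev advance.
Runoff: Priya is ranked above Dev on 37 ballots, Dev above Priya on 43.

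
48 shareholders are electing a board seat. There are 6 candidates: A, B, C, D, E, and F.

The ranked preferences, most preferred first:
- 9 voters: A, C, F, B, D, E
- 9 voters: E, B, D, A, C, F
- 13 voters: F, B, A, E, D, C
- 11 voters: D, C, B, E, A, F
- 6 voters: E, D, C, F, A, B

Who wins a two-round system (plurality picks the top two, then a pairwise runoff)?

Round 1 first-place votes: A 9, B 0, C 0, D 11, E 15, F 13. E and F advance.
Runoff: E is ranked above F on 26 ballots, F above E on 22.

E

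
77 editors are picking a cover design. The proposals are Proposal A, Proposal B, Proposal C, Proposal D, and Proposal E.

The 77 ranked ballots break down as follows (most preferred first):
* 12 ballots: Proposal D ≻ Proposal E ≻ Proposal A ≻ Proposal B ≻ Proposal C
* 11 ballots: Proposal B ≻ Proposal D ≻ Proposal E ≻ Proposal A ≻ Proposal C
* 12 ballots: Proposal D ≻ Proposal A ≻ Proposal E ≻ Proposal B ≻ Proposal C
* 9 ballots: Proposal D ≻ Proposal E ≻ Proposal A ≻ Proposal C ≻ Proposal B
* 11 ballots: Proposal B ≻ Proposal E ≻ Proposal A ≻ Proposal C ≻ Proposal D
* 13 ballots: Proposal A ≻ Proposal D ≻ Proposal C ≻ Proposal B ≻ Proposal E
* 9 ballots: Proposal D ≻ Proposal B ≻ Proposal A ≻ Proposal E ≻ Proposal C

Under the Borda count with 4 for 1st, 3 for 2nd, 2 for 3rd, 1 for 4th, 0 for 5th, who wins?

Proposal A: 12×2 + 11×1 + 12×3 + 9×2 + 11×2 + 13×4 + 9×2 = 181
Proposal B: 12×1 + 11×4 + 12×1 + 9×0 + 11×4 + 13×1 + 9×3 = 152
Proposal C: 12×0 + 11×0 + 12×0 + 9×1 + 11×1 + 13×2 + 9×0 = 46
Proposal D: 12×4 + 11×3 + 12×4 + 9×4 + 11×0 + 13×3 + 9×4 = 240
Proposal E: 12×3 + 11×2 + 12×2 + 9×3 + 11×3 + 13×0 + 9×1 = 151

Proposal D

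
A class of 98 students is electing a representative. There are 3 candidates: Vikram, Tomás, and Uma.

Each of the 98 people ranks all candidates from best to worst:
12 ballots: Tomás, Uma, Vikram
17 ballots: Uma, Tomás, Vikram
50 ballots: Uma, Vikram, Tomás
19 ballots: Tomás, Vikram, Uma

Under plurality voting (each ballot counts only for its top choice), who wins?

Uma

First-place votes: Vikram 0, Tomás 31, Uma 67.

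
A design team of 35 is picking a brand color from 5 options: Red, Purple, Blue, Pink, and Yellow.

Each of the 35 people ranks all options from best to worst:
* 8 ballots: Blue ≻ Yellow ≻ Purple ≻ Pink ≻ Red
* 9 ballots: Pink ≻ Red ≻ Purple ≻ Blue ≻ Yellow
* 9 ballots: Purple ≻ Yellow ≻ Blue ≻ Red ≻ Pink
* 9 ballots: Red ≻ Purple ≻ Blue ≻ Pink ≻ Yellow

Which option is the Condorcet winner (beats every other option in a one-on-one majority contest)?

Red

Red vs Purple: 18–17
Red vs Blue: 18–17
Red vs Pink: 18–17
Red vs Yellow: 18–17
Red beats every other option.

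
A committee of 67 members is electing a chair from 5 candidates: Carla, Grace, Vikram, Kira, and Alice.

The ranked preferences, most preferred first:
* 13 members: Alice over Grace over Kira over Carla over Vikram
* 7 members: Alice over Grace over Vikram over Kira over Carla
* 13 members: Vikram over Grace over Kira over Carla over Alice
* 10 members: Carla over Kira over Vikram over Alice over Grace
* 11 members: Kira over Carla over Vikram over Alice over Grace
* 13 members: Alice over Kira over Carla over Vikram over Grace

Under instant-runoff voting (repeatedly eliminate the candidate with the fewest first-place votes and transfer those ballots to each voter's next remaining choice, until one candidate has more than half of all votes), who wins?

Kira

Round 1: Carla 10, Grace 0, Vikram 13, Kira 11, Alice 33. Grace eliminated.
Round 2: Carla 10, Vikram 13, Kira 11, Alice 33. Carla eliminated.
Round 3: Vikram 13, Kira 21, Alice 33. Vikram eliminated.
Round 4: Kira 34, Alice 33. Kira has a majority (≥34).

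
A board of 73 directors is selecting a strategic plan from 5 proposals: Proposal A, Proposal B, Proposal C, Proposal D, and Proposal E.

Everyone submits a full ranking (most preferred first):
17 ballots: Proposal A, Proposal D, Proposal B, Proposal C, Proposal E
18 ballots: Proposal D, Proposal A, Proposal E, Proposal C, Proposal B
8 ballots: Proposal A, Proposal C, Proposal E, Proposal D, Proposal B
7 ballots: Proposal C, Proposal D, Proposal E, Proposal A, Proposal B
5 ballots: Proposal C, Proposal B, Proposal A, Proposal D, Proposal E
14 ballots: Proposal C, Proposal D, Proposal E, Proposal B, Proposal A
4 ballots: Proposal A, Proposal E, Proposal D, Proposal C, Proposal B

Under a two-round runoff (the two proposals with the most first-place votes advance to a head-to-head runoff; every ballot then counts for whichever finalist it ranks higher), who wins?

Round 1 first-place votes: Proposal A 29, Proposal B 0, Proposal C 26, Proposal D 18, Proposal E 0. Proposal A and Proposal C advance.
Runoff: Proposal A is ranked above Proposal C on 47 ballots, Proposal C above Proposal A on 26.

Proposal A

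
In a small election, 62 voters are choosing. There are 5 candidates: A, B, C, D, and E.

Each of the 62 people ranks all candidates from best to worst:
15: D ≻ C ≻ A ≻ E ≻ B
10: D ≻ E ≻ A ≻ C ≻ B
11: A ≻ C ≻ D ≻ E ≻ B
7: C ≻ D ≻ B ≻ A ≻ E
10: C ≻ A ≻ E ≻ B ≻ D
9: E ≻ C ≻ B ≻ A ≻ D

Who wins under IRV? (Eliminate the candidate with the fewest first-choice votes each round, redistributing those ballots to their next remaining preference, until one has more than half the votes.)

Round 1: A 11, B 0, C 17, D 25, E 9. B eliminated.
Round 2: A 11, C 17, D 25, E 9. E eliminated.
Round 3: A 11, C 26, D 25. A eliminated.
Round 4: C 37, D 25. C has a majority (≥32).

C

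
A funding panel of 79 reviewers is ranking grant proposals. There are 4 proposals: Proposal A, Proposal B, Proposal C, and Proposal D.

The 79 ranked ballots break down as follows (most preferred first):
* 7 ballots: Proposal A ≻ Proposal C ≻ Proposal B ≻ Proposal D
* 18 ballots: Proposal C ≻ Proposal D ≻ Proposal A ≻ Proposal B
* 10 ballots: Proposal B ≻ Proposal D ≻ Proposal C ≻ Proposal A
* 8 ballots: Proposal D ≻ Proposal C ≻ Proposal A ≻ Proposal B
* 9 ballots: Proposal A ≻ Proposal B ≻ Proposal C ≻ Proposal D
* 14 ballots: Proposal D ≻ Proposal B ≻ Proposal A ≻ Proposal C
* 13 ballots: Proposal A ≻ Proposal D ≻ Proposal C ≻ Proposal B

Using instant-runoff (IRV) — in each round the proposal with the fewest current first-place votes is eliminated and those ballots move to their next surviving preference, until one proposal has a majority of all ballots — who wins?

Round 1: Proposal A 29, Proposal B 10, Proposal C 18, Proposal D 22. Proposal B eliminated.
Round 2: Proposal A 29, Proposal C 18, Proposal D 32. Proposal C eliminated.
Round 3: Proposal A 29, Proposal D 50. Proposal D has a majority (≥40).

Proposal D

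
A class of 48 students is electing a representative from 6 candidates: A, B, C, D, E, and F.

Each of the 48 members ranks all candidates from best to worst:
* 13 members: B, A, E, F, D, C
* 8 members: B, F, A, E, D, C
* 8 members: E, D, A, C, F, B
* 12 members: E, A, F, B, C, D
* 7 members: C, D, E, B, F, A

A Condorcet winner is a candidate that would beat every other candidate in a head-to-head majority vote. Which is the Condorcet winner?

E vs A: 27–21
E vs B: 27–21
E vs C: 41–7
E vs D: 41–7
E vs F: 40–8
E beats every other candidate.

E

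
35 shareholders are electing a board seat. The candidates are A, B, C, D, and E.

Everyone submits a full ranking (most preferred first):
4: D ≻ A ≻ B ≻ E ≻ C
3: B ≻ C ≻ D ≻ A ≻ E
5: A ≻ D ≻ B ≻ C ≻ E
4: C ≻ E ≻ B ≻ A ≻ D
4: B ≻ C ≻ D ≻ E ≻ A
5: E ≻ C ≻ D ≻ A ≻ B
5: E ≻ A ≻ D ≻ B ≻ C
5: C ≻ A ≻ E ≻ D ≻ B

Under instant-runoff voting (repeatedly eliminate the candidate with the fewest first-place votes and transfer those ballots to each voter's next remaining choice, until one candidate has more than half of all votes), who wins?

C

Round 1: A 5, B 7, C 9, D 4, E 10. D eliminated.
Round 2: A 9, B 7, C 9, E 10. B eliminated.
Round 3: A 9, C 16, E 10. A eliminated.
Round 4: C 21, E 14. C has a majority (≥18).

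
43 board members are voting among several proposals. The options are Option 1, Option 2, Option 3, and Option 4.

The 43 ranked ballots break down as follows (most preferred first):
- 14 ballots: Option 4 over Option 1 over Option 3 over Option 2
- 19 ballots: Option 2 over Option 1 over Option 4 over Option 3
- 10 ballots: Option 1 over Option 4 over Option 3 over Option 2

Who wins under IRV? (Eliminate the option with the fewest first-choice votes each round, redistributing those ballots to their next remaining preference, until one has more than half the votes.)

Option 4

Round 1: Option 1 10, Option 2 19, Option 3 0, Option 4 14. Option 3 eliminated.
Round 2: Option 1 10, Option 2 19, Option 4 14. Option 1 eliminated.
Round 3: Option 2 19, Option 4 24. Option 4 has a majority (≥22).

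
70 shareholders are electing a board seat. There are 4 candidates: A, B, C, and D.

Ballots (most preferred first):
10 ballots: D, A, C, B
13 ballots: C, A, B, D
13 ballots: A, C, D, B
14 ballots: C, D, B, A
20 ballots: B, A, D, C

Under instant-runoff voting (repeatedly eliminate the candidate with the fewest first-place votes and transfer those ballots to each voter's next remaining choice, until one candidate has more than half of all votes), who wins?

Round 1: A 13, B 20, C 27, D 10. D eliminated.
Round 2: A 23, B 20, C 27. B eliminated.
Round 3: A 43, C 27. A has a majority (≥36).

A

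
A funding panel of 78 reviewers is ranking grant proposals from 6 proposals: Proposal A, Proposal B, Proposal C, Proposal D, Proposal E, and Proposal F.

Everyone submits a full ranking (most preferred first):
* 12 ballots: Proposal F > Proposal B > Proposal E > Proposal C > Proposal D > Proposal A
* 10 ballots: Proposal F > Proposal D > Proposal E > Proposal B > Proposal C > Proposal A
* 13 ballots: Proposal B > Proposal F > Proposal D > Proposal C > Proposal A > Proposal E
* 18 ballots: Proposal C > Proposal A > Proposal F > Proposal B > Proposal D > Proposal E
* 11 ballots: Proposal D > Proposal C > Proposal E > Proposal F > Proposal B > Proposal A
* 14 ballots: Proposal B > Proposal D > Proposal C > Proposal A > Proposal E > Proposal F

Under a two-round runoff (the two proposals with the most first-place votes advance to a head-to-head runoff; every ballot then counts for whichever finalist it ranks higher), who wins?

Proposal F

Round 1 first-place votes: Proposal A 0, Proposal B 27, Proposal C 18, Proposal D 11, Proposal E 0, Proposal F 22. Proposal B and Proposal F advance.
Runoff: Proposal B is ranked above Proposal F on 27 ballots, Proposal F above Proposal B on 51.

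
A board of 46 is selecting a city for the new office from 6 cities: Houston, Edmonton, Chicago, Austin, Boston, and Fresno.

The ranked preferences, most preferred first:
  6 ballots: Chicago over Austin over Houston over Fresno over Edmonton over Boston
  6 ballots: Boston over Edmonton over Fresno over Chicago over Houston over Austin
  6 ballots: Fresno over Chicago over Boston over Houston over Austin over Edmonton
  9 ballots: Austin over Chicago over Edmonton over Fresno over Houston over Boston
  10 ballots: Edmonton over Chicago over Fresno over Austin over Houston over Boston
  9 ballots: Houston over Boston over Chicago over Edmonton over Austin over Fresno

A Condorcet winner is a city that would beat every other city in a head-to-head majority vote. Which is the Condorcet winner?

Chicago vs Houston: 37–9
Chicago vs Edmonton: 30–16
Chicago vs Austin: 37–9
Chicago vs Boston: 31–15
Chicago vs Fresno: 34–12
Chicago beats every other city.

Chicago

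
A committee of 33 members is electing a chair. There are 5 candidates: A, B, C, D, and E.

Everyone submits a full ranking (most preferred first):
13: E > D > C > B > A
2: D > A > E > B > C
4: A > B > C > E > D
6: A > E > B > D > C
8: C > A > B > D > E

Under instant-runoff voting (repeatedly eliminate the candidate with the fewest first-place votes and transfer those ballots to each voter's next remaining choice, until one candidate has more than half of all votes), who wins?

A

Round 1: A 10, B 0, C 8, D 2, E 13. B eliminated.
Round 2: A 10, C 8, D 2, E 13. D eliminated.
Round 3: A 12, C 8, E 13. C eliminated.
Round 4: A 20, E 13. A has a majority (≥17).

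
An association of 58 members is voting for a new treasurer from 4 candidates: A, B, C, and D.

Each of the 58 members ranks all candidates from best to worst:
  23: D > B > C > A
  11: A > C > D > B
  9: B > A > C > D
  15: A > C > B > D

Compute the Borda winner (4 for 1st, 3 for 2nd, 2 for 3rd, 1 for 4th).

A

A: 23×1 + 11×4 + 9×3 + 15×4 = 154
B: 23×3 + 11×1 + 9×4 + 15×2 = 146
C: 23×2 + 11×3 + 9×2 + 15×3 = 142
D: 23×4 + 11×2 + 9×1 + 15×1 = 138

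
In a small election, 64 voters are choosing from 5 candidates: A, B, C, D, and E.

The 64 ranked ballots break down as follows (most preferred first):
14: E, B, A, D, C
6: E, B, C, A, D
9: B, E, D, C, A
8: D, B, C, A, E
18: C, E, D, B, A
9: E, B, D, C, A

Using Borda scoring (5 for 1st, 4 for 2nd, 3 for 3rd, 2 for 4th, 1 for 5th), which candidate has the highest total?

A: 14×3 + 6×2 + 9×1 + 8×2 + 18×1 + 9×1 = 106
B: 14×4 + 6×4 + 9×5 + 8×4 + 18×2 + 9×4 = 229
C: 14×1 + 6×3 + 9×2 + 8×3 + 18×5 + 9×2 = 182
D: 14×2 + 6×1 + 9×3 + 8×5 + 18×3 + 9×3 = 182
E: 14×5 + 6×5 + 9×4 + 8×1 + 18×4 + 9×5 = 261

E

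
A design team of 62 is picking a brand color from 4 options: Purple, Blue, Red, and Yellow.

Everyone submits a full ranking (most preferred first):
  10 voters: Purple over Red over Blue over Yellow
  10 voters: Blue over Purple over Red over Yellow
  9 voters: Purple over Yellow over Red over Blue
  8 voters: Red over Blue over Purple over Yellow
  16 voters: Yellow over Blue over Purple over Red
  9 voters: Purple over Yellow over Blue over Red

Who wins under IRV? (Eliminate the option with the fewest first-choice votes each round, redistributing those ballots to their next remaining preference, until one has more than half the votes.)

Blue

Round 1: Purple 28, Blue 10, Red 8, Yellow 16. Red eliminated.
Round 2: Purple 28, Blue 18, Yellow 16. Yellow eliminated.
Round 3: Purple 28, Blue 34. Blue has a majority (≥32).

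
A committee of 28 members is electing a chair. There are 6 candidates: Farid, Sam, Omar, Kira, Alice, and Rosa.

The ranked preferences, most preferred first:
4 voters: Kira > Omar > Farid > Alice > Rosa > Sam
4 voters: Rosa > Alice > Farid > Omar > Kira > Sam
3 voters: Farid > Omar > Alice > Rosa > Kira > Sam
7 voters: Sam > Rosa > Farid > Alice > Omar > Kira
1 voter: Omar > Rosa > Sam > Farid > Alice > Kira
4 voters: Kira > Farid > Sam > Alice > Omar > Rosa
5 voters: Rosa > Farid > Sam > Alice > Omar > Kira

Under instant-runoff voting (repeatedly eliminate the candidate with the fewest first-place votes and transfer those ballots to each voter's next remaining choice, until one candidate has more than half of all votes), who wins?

Round 1: Farid 3, Sam 7, Omar 1, Kira 8, Alice 0, Rosa 9. Alice eliminated.
Round 2: Farid 3, Sam 7, Omar 1, Kira 8, Rosa 9. Omar eliminated.
Round 3: Farid 3, Sam 7, Kira 8, Rosa 10. Farid eliminated.
Round 4: Sam 7, Kira 8, Rosa 13. Sam eliminated.
Round 5: Kira 8, Rosa 20. Rosa has a majority (≥15).

Rosa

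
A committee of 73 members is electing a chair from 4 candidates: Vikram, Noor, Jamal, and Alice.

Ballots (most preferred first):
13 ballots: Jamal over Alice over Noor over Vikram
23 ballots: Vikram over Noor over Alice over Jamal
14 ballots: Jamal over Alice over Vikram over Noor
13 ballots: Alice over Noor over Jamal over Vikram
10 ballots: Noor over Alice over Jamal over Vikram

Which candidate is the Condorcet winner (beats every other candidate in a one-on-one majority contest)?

Alice

Alice vs Vikram: 50–23
Alice vs Noor: 40–33
Alice vs Jamal: 46–27
Alice beats every other candidate.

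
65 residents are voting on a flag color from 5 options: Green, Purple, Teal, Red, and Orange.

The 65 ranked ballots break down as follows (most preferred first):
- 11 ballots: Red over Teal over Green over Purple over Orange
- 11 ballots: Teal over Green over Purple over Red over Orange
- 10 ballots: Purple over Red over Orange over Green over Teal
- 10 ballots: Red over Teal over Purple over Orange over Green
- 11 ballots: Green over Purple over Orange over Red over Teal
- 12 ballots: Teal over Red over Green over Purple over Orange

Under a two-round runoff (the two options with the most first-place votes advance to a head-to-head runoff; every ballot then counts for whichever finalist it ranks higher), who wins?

Red

Round 1 first-place votes: Green 11, Purple 10, Teal 23, Red 21, Orange 0. Teal and Red advance.
Runoff: Teal is ranked above Red on 23 ballots, Red above Teal on 42.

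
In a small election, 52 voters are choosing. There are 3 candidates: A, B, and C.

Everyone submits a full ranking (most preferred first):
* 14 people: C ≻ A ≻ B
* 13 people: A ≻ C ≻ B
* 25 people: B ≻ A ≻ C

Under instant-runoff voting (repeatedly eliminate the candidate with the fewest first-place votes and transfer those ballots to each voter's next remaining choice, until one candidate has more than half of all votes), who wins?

C

Round 1: A 13, B 25, C 14. A eliminated.
Round 2: B 25, C 27. C has a majority (≥27).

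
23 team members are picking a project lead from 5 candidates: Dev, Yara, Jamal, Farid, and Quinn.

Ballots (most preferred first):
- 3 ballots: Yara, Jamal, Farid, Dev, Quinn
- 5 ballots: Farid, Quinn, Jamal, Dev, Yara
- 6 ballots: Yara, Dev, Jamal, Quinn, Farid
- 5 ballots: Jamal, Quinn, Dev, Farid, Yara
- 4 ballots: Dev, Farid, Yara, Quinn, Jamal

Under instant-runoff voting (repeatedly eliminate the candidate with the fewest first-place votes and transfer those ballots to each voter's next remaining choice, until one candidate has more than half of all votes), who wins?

Farid

Round 1: Dev 4, Yara 9, Jamal 5, Farid 5, Quinn 0. Quinn eliminated.
Round 2: Dev 4, Yara 9, Jamal 5, Farid 5. Dev eliminated.
Round 3: Yara 9, Jamal 5, Farid 9. Jamal eliminated.
Round 4: Yara 9, Farid 14. Farid has a majority (≥12).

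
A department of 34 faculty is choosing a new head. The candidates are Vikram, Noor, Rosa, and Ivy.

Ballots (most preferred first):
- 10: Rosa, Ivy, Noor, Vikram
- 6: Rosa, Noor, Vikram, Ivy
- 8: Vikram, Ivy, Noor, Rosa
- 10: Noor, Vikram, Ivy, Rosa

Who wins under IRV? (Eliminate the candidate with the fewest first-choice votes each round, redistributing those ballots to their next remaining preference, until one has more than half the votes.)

Noor

Round 1: Vikram 8, Noor 10, Rosa 16, Ivy 0. Ivy eliminated.
Round 2: Vikram 8, Noor 10, Rosa 16. Vikram eliminated.
Round 3: Noor 18, Rosa 16. Noor has a majority (≥18).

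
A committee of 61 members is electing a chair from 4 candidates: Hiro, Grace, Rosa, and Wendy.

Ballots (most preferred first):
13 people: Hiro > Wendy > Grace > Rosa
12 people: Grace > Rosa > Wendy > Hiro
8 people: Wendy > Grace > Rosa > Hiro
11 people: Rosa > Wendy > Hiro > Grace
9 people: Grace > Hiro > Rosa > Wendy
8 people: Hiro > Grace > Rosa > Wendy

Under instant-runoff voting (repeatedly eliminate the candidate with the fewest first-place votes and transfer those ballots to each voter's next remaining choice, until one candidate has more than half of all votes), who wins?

Hiro

Round 1: Hiro 21, Grace 21, Rosa 11, Wendy 8. Wendy eliminated.
Round 2: Hiro 21, Grace 29, Rosa 11. Rosa eliminated.
Round 3: Hiro 32, Grace 29. Hiro has a majority (≥31).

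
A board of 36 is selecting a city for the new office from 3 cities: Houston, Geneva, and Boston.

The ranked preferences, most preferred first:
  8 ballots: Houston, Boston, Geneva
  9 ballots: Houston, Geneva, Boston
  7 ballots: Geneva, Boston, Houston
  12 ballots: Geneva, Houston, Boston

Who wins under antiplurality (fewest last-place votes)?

Houston

Last-place votes: Houston 7, Geneva 8, Boston 21.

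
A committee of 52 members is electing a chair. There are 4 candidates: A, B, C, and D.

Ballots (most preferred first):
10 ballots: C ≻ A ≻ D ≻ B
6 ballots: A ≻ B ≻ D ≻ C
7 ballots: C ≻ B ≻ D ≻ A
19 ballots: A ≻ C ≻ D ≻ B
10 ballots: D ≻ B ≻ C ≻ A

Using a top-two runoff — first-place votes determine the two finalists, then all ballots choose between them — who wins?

C

Round 1 first-place votes: A 25, B 0, C 17, D 10. A and C advance.
Runoff: A is ranked above C on 25 ballots, C above A on 27.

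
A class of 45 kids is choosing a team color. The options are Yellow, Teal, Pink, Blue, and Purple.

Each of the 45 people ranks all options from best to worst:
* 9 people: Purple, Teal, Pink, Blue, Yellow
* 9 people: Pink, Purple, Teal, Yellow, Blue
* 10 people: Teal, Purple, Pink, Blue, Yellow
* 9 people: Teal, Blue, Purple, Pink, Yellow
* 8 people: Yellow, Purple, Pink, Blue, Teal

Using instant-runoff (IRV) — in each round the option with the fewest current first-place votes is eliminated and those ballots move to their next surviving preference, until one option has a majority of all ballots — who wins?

Round 1: Yellow 8, Teal 19, Pink 9, Blue 0, Purple 9. Blue eliminated.
Round 2: Yellow 8, Teal 19, Pink 9, Purple 9. Yellow eliminated.
Round 3: Teal 19, Pink 9, Purple 17. Pink eliminated.
Round 4: Teal 19, Purple 26. Purple has a majority (≥23).

Purple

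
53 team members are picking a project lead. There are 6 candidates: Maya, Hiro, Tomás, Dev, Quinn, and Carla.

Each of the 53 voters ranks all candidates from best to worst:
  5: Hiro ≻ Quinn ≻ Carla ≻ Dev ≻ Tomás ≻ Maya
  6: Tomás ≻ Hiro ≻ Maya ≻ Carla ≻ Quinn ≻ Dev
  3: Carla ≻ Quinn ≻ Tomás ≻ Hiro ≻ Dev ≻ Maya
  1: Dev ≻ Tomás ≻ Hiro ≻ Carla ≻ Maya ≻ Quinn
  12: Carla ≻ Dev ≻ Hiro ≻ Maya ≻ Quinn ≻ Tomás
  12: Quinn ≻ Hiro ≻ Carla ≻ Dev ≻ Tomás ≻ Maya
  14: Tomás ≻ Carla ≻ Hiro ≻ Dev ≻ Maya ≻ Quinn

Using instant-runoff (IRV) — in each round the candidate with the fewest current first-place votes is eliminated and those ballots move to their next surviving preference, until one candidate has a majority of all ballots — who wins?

Quinn

Round 1: Maya 0, Hiro 5, Tomás 20, Dev 1, Quinn 12, Carla 15. Maya eliminated.
Round 2: Hiro 5, Tomás 20, Dev 1, Quinn 12, Carla 15. Dev eliminated.
Round 3: Hiro 5, Tomás 21, Quinn 12, Carla 15. Hiro eliminated.
Round 4: Tomás 21, Quinn 17, Carla 15. Carla eliminated.
Round 5: Tomás 21, Quinn 32. Quinn has a majority (≥27).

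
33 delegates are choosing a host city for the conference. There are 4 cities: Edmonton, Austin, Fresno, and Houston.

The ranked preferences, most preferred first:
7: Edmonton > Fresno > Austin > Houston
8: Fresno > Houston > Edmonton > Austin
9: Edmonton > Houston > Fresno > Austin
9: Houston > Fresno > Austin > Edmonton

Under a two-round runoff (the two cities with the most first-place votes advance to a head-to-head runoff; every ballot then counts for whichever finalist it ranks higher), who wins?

Houston

Round 1 first-place votes: Edmonton 16, Austin 0, Fresno 8, Houston 9. Edmonton and Houston advance.
Runoff: Edmonton is ranked above Houston on 16 ballots, Houston above Edmonton on 17.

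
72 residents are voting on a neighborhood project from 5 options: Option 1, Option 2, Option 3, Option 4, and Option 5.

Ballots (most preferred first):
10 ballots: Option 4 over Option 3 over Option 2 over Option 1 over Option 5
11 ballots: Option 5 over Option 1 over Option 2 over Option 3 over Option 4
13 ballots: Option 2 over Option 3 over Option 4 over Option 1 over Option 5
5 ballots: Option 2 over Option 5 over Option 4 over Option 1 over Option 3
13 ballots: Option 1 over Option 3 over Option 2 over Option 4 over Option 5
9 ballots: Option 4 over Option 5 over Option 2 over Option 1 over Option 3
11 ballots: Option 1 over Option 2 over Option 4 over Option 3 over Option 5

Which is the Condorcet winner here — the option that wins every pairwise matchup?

Option 2 vs Option 1: 37–35
Option 2 vs Option 3: 49–23
Option 2 vs Option 4: 53–19
Option 2 vs Option 5: 52–20
Option 2 beats every other option.

Option 2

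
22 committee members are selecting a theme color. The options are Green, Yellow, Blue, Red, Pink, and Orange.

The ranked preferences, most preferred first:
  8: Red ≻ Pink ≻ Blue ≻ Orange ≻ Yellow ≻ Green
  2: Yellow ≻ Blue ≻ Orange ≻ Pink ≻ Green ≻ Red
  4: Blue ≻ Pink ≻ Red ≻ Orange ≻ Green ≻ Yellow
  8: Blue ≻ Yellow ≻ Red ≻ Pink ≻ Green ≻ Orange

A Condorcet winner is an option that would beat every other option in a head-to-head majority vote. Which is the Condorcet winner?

Blue

Blue vs Green: 22–0
Blue vs Yellow: 20–2
Blue vs Red: 14–8
Blue vs Pink: 14–8
Blue vs Orange: 22–0
Blue beats every other option.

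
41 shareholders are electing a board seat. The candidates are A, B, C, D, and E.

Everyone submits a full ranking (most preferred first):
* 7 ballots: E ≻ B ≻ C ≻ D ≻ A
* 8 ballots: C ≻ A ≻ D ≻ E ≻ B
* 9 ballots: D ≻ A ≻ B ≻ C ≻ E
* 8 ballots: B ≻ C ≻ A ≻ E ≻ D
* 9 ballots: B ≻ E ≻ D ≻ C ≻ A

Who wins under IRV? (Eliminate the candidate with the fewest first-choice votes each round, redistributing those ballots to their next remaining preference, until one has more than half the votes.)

B

Round 1: A 0, B 17, C 8, D 9, E 7. A eliminated.
Round 2: B 17, C 8, D 9, E 7. E eliminated.
Round 3: B 24, C 8, D 9. B has a majority (≥21).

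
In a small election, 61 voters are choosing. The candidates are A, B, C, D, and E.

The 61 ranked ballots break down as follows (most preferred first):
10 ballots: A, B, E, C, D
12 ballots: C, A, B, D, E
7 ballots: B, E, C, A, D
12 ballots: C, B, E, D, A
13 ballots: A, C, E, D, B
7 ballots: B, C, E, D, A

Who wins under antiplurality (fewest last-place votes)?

C

Last-place votes: A 19, B 13, C 0, D 17, E 12.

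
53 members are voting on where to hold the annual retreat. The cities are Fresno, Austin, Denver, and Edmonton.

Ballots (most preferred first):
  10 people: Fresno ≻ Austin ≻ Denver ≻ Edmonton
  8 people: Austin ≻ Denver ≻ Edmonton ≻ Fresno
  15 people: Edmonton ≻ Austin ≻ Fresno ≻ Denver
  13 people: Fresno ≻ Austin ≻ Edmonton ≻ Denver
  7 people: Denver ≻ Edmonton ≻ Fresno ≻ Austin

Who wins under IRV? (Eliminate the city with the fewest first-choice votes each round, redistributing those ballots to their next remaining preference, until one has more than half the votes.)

Edmonton

Round 1: Fresno 23, Austin 8, Denver 7, Edmonton 15. Denver eliminated.
Round 2: Fresno 23, Austin 8, Edmonton 22. Austin eliminated.
Round 3: Fresno 23, Edmonton 30. Edmonton has a majority (≥27).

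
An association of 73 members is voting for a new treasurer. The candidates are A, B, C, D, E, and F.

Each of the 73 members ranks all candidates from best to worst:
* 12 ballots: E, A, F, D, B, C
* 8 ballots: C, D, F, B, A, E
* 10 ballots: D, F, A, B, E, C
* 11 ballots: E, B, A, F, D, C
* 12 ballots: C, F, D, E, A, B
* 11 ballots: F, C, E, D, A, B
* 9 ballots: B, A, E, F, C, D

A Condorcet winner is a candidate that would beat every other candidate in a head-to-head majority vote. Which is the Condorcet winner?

F vs A: 41–32
F vs B: 53–20
F vs C: 53–20
F vs D: 55–18
F vs E: 41–32
F beats every other candidate.

F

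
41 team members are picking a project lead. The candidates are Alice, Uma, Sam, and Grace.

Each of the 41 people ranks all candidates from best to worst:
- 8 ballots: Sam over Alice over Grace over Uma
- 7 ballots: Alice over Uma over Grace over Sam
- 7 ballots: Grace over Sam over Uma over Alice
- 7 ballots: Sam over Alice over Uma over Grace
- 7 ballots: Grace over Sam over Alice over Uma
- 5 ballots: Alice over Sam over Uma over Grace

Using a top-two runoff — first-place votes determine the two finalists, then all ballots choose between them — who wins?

Grace

Round 1 first-place votes: Alice 12, Uma 0, Sam 15, Grace 14. Sam and Grace advance.
Runoff: Sam is ranked above Grace on 20 ballots, Grace above Sam on 21.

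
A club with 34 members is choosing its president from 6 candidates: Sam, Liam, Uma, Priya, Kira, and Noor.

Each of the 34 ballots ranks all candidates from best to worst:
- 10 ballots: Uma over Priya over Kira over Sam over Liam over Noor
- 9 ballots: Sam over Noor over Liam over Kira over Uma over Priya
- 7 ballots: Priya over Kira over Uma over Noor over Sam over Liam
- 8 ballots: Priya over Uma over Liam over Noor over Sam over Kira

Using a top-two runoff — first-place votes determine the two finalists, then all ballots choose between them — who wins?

Round 1 first-place votes: Sam 9, Liam 0, Uma 10, Priya 15, Kira 0, Noor 0. Priya and Uma advance.
Runoff: Priya is ranked above Uma on 15 ballots, Uma above Priya on 19.

Uma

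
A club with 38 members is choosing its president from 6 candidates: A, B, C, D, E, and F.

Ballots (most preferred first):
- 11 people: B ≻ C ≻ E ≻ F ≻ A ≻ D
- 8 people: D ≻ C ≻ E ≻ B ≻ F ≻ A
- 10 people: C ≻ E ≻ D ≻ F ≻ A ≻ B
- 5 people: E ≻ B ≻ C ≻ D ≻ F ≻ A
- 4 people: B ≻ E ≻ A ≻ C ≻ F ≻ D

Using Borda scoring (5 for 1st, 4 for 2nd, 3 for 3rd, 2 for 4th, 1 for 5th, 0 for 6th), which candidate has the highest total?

A: 11×1 + 8×0 + 10×1 + 5×0 + 4×3 = 33
B: 11×5 + 8×2 + 10×0 + 5×4 + 4×5 = 111
C: 11×4 + 8×4 + 10×5 + 5×3 + 4×2 = 149
D: 11×0 + 8×5 + 10×3 + 5×2 + 4×0 = 80
E: 11×3 + 8×3 + 10×4 + 5×5 + 4×4 = 138
F: 11×2 + 8×1 + 10×2 + 5×1 + 4×1 = 59

C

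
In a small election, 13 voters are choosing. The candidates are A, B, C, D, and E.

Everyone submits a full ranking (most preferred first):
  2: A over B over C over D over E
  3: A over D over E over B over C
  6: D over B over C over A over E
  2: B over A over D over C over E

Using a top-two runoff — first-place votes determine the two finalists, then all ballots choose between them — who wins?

A

Round 1 first-place votes: A 5, B 2, C 0, D 6, E 0. D and A advance.
Runoff: D is ranked above A on 6 ballots, A above D on 7.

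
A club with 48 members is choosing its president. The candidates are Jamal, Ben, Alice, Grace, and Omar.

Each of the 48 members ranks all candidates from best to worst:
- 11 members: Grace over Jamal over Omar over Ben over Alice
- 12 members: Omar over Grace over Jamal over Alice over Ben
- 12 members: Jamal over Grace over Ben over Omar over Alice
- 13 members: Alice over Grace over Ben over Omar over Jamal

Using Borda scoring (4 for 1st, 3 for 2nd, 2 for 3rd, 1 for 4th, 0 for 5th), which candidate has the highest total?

Jamal: 11×3 + 12×2 + 12×4 + 13×0 = 105
Ben: 11×1 + 12×0 + 12×2 + 13×2 = 61
Alice: 11×0 + 12×1 + 12×0 + 13×4 = 64
Grace: 11×4 + 12×3 + 12×3 + 13×3 = 155
Omar: 11×2 + 12×4 + 12×1 + 13×1 = 95

Grace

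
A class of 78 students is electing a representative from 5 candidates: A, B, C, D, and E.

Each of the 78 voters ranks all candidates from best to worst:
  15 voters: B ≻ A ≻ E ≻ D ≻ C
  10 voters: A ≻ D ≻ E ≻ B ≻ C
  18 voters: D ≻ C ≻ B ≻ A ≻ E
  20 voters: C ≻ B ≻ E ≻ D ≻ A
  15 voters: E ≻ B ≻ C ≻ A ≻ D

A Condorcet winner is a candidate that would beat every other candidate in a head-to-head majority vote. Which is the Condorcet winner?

B

B vs A: 68–10
B vs C: 40–38
B vs D: 50–28
B vs E: 53–25
B beats every other candidate.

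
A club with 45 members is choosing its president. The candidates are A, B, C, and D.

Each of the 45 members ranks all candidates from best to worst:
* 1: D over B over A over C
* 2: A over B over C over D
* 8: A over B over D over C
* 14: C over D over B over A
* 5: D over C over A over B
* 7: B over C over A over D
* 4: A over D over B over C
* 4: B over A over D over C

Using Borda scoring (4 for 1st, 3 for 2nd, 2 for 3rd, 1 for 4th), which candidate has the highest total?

B

A: 1×2 + 2×4 + 8×4 + 14×1 + 5×2 + 7×2 + 4×4 + 4×3 = 108
B: 1×3 + 2×3 + 8×3 + 14×2 + 5×1 + 7×4 + 4×2 + 4×4 = 118
C: 1×1 + 2×2 + 8×1 + 14×4 + 5×3 + 7×3 + 4×1 + 4×1 = 113
D: 1×4 + 2×1 + 8×2 + 14×3 + 5×4 + 7×1 + 4×3 + 4×2 = 111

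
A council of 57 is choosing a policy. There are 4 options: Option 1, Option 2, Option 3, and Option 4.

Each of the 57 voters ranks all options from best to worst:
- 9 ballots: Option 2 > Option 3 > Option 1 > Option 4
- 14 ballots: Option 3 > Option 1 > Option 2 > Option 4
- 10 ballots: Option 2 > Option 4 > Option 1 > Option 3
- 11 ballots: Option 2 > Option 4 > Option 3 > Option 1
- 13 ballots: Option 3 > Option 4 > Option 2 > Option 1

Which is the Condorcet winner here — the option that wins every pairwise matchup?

Option 2 vs Option 1: 43–14
Option 2 vs Option 3: 30–27
Option 2 vs Option 4: 44–13
Option 2 beats every other option.

Option 2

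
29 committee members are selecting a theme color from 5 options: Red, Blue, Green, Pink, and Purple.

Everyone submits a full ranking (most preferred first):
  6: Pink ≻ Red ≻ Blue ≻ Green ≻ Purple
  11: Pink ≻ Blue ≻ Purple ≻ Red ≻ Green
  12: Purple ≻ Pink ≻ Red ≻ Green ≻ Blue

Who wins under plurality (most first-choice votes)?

Pink

First-place votes: Red 0, Blue 0, Green 0, Pink 17, Purple 12.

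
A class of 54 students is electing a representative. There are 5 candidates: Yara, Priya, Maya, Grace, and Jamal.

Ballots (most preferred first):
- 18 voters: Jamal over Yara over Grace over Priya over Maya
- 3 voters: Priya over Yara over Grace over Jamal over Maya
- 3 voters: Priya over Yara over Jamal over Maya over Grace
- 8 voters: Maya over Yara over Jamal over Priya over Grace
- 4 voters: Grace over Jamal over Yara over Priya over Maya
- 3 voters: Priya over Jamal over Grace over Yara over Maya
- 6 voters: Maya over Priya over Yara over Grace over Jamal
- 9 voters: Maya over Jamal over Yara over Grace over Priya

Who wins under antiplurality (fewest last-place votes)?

Last-place votes: Yara 0, Priya 9, Maya 28, Grace 11, Jamal 6.

Yara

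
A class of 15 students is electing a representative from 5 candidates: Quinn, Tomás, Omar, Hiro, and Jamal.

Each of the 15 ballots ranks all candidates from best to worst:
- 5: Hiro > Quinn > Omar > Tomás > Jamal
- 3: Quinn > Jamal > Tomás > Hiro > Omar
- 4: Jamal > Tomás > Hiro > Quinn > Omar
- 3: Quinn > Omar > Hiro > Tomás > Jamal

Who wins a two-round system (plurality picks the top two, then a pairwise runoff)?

Round 1 first-place votes: Quinn 6, Tomás 0, Omar 0, Hiro 5, Jamal 4. Quinn and Hiro advance.
Runoff: Quinn is ranked above Hiro on 6 ballots, Hiro above Quinn on 9.

Hiro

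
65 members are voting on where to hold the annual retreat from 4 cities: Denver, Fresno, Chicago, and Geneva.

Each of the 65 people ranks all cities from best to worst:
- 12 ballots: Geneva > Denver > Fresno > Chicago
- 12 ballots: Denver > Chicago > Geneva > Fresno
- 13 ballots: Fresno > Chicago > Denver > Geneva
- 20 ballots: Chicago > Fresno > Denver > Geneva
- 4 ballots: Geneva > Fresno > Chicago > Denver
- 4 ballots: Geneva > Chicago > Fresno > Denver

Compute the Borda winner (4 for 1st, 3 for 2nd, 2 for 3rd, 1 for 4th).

Denver: 12×3 + 12×4 + 13×2 + 20×2 + 4×1 + 4×1 = 158
Fresno: 12×2 + 12×1 + 13×4 + 20×3 + 4×3 + 4×2 = 168
Chicago: 12×1 + 12×3 + 13×3 + 20×4 + 4×2 + 4×3 = 187
Geneva: 12×4 + 12×2 + 13×1 + 20×1 + 4×4 + 4×4 = 137

Chicago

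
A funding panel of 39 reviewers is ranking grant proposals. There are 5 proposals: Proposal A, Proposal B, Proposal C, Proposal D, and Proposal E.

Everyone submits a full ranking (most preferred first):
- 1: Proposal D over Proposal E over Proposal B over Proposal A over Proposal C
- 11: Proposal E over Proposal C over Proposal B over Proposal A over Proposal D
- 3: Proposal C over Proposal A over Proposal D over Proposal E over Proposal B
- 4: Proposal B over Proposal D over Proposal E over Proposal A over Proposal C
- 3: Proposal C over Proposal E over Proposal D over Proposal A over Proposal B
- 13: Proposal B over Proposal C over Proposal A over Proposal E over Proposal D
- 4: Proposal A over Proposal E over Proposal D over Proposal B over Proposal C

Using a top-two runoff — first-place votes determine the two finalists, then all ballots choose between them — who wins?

Proposal E

Round 1 first-place votes: Proposal A 4, Proposal B 17, Proposal C 6, Proposal D 1, Proposal E 11. Proposal B and Proposal E advance.
Runoff: Proposal B is ranked above Proposal E on 17 ballots, Proposal E above Proposal B on 22.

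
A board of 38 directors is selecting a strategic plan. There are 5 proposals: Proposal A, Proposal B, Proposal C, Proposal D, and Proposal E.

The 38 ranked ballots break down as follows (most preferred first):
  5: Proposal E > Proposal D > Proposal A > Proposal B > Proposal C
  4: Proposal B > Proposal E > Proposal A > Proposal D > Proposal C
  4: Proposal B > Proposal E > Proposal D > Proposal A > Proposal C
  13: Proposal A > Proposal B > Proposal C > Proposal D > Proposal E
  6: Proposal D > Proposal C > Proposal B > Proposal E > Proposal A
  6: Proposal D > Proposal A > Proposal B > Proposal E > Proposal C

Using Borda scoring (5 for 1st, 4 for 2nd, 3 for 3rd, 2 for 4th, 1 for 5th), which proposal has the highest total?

Proposal A: 5×3 + 4×3 + 4×2 + 13×5 + 6×1 + 6×4 = 130
Proposal B: 5×2 + 4×5 + 4×5 + 13×4 + 6×3 + 6×3 = 138
Proposal C: 5×1 + 4×1 + 4×1 + 13×3 + 6×4 + 6×1 = 82
Proposal D: 5×4 + 4×2 + 4×3 + 13×2 + 6×5 + 6×5 = 126
Proposal E: 5×5 + 4×4 + 4×4 + 13×1 + 6×2 + 6×2 = 94

Proposal B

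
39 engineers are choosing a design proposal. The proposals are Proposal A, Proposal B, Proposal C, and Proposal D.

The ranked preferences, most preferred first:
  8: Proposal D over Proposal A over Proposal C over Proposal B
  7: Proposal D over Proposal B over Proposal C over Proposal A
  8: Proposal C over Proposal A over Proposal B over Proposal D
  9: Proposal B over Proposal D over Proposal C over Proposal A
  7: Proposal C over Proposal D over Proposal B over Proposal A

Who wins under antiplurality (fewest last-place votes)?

Proposal C

Last-place votes: Proposal A 23, Proposal B 8, Proposal C 0, Proposal D 8.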